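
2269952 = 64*35468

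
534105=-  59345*( - 9)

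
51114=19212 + 31902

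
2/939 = 2/939 = 0.00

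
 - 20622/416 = -10311/208 = -49.57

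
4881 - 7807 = -2926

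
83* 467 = 38761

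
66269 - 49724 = 16545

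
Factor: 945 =3^3*5^1*7^1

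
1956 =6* 326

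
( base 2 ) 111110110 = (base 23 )LJ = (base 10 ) 502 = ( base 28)hq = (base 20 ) 152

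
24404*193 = 4709972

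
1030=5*206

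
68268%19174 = 10746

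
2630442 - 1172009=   1458433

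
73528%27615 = 18298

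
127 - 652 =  - 525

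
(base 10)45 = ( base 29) 1G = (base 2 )101101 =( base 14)33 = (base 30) 1F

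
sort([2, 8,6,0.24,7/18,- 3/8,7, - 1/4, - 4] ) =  [ - 4, - 3/8,- 1/4,0.24,7/18,2,6 , 7,8 ]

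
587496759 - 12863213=574633546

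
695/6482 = 695/6482 = 0.11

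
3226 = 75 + 3151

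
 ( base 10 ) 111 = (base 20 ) 5b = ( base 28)3R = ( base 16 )6F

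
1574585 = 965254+609331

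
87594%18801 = 12390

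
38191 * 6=229146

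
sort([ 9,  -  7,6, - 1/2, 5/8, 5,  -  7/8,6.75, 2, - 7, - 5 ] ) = [ - 7, - 7,  -  5, - 7/8,  -  1/2, 5/8, 2,5, 6, 6.75,  9 ]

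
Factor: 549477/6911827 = 3^3 * 13^(- 1) * 47^1*359^( - 1) * 433^1*1481^( - 1 ) 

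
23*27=621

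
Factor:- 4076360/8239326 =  - 2^2*3^(  -  1)*5^1*101^1*251^( - 1)*1009^1*5471^(- 1 )=- 2038180/4119663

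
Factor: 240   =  2^4*3^1*5^1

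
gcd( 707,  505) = 101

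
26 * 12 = 312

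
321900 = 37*8700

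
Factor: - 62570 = -2^1*5^1*6257^1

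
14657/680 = 14657/680 = 21.55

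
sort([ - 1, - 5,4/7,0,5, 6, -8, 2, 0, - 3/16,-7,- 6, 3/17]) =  [ - 8 , - 7, - 6, - 5, - 1, - 3/16, 0,  0, 3/17, 4/7, 2, 5,6 ]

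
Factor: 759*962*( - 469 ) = - 2^1*3^1*7^1*11^1*13^1*23^1*37^1 * 67^1 = - 342444102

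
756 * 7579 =5729724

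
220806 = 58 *3807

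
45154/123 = 367 + 13/123 = 367.11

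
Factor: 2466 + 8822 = 2^3*17^1*83^1 = 11288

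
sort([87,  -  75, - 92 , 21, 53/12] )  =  [ - 92,-75, 53/12, 21,87 ]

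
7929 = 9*881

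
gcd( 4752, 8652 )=12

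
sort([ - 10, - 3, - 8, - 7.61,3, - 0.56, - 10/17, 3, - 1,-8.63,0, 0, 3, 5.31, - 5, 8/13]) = [- 10, - 8.63, -8, - 7.61,-5, - 3, - 1, - 10/17, - 0.56,0, 0,8/13, 3, 3 , 3,5.31]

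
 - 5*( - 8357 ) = 41785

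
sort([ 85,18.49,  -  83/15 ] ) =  [ - 83/15,18.49,  85]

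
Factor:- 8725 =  - 5^2*349^1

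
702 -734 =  - 32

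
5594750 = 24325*230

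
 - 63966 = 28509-92475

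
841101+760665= 1601766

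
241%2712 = 241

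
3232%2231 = 1001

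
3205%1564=77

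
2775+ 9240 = 12015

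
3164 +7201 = 10365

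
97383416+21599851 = 118983267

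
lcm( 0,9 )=0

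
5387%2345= 697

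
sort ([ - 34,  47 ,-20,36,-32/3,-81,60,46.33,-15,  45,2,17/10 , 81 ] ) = [ - 81, - 34 ,-20, - 15, - 32/3 , 17/10, 2,36, 45, 46.33, 47,60, 81] 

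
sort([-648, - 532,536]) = [ - 648,-532, 536] 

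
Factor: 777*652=506604 = 2^2*3^1*7^1*37^1*163^1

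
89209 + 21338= 110547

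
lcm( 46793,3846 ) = 280758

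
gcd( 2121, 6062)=7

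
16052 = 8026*2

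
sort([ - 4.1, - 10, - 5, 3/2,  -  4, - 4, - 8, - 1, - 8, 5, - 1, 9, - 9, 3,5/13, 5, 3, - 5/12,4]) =[- 10,- 9 , - 8, - 8, - 5, - 4.1, - 4, - 4, - 1, - 1 , - 5/12,5/13, 3/2, 3, 3, 4, 5,5, 9] 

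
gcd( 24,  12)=12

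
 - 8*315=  - 2520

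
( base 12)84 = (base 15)6a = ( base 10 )100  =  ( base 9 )121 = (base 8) 144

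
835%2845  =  835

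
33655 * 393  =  13226415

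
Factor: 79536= 2^4*3^1*1657^1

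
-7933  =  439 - 8372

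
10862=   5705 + 5157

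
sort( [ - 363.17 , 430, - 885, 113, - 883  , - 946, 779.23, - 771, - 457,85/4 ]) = [ - 946,-885, - 883, - 771, - 457,-363.17, 85/4, 113,  430 , 779.23 ] 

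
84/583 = 84/583= 0.14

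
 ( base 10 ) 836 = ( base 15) 3AB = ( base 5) 11321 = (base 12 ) 598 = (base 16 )344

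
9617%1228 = 1021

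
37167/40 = 929 + 7/40 = 929.17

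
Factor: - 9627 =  - 3^1*3209^1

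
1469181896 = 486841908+982339988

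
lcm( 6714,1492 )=13428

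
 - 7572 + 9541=1969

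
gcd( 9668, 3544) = 4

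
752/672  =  47/42= 1.12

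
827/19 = 827/19=43.53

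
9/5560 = 9/5560 = 0.00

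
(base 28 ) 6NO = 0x14fc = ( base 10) 5372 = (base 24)97K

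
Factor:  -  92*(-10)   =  920 = 2^3 * 5^1*23^1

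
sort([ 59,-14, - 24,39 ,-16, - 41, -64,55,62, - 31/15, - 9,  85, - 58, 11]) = [ - 64,- 58, -41,-24,-16,-14,-9,-31/15,11, 39,55,59,62,85]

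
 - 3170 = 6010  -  9180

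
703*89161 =62680183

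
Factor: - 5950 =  - 2^1*5^2*7^1 * 17^1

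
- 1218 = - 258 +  - 960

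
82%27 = 1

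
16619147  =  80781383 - 64162236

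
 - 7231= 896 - 8127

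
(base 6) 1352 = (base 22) G4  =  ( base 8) 544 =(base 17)13g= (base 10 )356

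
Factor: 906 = 2^1*3^1*151^1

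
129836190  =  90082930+39753260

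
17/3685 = 17/3685  =  0.00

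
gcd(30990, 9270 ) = 30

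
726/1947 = 22/59 = 0.37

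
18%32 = 18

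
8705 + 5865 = 14570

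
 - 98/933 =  - 1 + 835/933 = - 0.11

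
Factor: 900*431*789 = 2^2*3^3*5^2*263^1*431^1 = 306053100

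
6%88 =6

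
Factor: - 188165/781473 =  - 3^ ( - 1 )*5^1 *7^( - 1) * 11^( - 1)*17^( - 1)*199^( - 1 )*37633^1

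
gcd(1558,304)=38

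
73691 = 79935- 6244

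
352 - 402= - 50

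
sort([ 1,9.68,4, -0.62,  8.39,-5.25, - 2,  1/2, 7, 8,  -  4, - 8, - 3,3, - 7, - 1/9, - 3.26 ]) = [ -8, - 7, - 5.25, - 4, - 3.26, - 3, - 2 ,  -  0.62, - 1/9, 1/2, 1,3,4, 7,  8, 8.39,9.68] 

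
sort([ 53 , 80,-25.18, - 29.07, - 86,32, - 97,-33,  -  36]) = [ - 97, - 86, - 36,-33, - 29.07,-25.18,32,53,80 ] 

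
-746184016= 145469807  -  891653823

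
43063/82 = 525 +13/82 = 525.16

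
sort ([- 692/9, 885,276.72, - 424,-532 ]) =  [ - 532,-424, - 692/9, 276.72, 885 ]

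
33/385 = 3/35 = 0.09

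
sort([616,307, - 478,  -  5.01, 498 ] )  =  [ - 478, - 5.01, 307 , 498, 616 ] 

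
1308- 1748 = - 440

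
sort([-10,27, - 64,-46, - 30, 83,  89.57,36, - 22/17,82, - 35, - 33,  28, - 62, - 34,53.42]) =[ - 64, -62, - 46, - 35, -34, - 33,-30,-10,-22/17,  27, 28,36 , 53.42 , 82,  83,89.57]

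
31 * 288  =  8928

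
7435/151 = 7435/151 = 49.24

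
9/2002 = 9/2002 = 0.00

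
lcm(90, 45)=90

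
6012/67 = 6012/67 = 89.73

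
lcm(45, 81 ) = 405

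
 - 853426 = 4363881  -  5217307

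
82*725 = 59450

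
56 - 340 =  - 284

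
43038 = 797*54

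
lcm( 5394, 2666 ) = 231942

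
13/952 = 13/952   =  0.01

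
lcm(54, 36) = 108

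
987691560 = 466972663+520718897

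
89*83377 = 7420553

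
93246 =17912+75334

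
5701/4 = 5701/4=1425.25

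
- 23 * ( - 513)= 11799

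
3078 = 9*342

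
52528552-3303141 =49225411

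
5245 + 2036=7281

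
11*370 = 4070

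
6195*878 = 5439210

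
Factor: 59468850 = 2^1*3^3 *5^2*7^2*29^1*31^1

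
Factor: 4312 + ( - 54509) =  - 50197 = - 7^1*71^1 * 101^1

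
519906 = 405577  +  114329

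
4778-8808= - 4030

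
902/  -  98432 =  - 451/49216 = -0.01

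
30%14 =2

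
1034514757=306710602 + 727804155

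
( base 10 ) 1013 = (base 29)15r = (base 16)3f5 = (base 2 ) 1111110101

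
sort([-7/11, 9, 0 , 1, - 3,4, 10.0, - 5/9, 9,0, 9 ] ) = [-3, - 7/11, - 5/9, 0, 0, 1,  4, 9, 9,  9, 10.0 ] 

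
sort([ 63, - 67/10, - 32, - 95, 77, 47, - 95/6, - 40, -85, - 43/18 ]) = [ - 95 , - 85, - 40,- 32,-95/6 , - 67/10, - 43/18, 47,63,77 ] 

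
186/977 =186/977 =0.19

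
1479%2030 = 1479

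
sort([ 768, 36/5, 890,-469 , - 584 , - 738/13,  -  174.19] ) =[ - 584, - 469, - 174.19,  -  738/13, 36/5, 768,890]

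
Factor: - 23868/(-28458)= 26/31=2^1*13^1*31^( - 1)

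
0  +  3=3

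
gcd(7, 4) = 1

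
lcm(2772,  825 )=69300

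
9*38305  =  344745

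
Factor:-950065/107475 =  - 3^( - 1 )*5^( - 1)*139^1*1367^1 * 1433^ ( - 1) = - 190013/21495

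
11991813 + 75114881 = 87106694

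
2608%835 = 103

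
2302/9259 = 2302/9259 = 0.25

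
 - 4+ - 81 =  - 85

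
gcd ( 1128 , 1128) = 1128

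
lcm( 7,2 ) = 14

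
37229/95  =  37229/95=391.88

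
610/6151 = 610/6151=0.10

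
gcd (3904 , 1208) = 8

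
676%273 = 130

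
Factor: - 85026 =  - 2^1*3^1*37^1*383^1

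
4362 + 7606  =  11968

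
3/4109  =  3/4109 = 0.00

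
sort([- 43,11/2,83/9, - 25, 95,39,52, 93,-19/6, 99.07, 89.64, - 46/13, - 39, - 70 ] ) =[ - 70, - 43, -39, - 25 , - 46/13, - 19/6, 11/2, 83/9, 39,52,  89.64,93, 95,  99.07]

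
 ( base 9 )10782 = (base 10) 7202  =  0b1110000100010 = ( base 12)4202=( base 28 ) 956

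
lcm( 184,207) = 1656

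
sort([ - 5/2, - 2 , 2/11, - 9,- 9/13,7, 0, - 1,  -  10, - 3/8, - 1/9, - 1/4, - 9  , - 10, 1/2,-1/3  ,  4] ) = [- 10,-10 ,-9,-9, - 5/2, - 2, - 1, - 9/13,- 3/8, - 1/3, - 1/4, - 1/9,0,2/11, 1/2,4,7]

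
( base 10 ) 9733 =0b10011000000101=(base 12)5771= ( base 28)CBH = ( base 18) 1C0D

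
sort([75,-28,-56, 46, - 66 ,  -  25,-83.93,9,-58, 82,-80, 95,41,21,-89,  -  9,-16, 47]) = [ - 89,-83.93 ,  -  80 , - 66, - 58,  -  56,  -  28, - 25, - 16, - 9,  9,21, 41,  46,47,75,82,95]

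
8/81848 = 1/10231 = 0.00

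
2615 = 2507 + 108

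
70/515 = 14/103 = 0.14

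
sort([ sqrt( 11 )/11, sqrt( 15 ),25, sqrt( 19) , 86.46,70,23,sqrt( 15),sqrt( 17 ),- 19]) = [ - 19, sqrt( 11 )/11, sqrt(15),sqrt( 15),sqrt( 17 ),sqrt(19), 23,25, 70,86.46 ]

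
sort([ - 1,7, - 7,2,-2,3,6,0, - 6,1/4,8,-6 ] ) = [-7, - 6, - 6, - 2, - 1,0,1/4,2 , 3, 6,7 , 8 ] 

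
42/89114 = 21/44557 = 0.00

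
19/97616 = 19/97616 = 0.00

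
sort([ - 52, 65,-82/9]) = [ - 52,-82/9,65] 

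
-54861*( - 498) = 27320778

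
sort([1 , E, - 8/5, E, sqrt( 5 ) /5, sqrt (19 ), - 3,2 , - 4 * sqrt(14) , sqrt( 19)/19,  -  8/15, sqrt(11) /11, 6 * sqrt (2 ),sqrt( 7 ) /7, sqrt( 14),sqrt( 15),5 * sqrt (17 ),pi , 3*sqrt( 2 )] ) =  [ - 4 * sqrt( 14),- 3, - 8/5, - 8/15,sqrt ( 19)/19 , sqrt(11) /11,sqrt( 7 ) /7, sqrt(5) /5,  1  ,  2,E, E, pi,sqrt (14 ),sqrt( 15),  3 * sqrt( 2 ), sqrt (19 ),6*sqrt( 2 ),5*sqrt( 17)]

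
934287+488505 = 1422792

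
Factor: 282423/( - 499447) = - 3^1 * 13^(-1)*47^1*103^ ( - 1 )*373^ ( - 1)* 2003^1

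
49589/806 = 61+423/806 = 61.52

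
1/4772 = 1/4772=0.00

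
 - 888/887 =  - 888/887=   -1.00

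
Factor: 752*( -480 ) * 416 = -150159360 = - 2^14 * 3^1 * 5^1*13^1*47^1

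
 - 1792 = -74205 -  - 72413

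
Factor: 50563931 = 11^1*4596721^1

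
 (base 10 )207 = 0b11001111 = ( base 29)74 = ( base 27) 7i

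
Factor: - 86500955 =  - 5^1*577^1*29983^1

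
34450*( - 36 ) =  - 1240200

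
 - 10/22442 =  - 1  +  11216/11221 = -  0.00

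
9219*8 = 73752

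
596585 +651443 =1248028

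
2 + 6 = 8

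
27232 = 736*37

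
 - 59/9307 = -1  +  9248/9307= - 0.01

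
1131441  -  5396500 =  - 4265059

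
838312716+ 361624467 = 1199937183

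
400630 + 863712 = 1264342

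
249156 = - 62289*( -4) 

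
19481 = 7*2783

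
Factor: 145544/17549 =2^3*109^( - 1 )*113^1 =904/109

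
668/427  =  668/427 = 1.56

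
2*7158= 14316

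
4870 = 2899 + 1971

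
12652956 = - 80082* ( - 158) 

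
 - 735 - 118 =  - 853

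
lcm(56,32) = 224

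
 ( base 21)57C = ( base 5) 33424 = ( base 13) 10CB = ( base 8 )4474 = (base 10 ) 2364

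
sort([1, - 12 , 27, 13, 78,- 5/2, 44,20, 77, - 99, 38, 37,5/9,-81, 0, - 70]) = [ - 99, - 81, - 70, - 12,-5/2,  0, 5/9, 1 , 13, 20,  27,37, 38,  44,77, 78] 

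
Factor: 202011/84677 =699/293 = 3^1*233^1*293^( - 1)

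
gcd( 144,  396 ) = 36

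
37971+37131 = 75102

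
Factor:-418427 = - 418427^1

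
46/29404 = 23/14702= 0.00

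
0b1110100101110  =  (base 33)6SC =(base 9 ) 11220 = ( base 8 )16456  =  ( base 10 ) 7470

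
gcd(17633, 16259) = 229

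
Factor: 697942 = 2^1*7^1*49853^1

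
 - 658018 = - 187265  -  470753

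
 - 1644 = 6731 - 8375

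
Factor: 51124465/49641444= 2^( - 2)*3^( - 3) * 5^1 * 7^1*419^( - 1 )*839^1 * 1097^ ( - 1) * 1741^1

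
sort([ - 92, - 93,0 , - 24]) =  [ - 93, - 92,- 24,  0 ] 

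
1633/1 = 1633  =  1633.00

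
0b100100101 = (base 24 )C5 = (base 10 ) 293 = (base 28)AD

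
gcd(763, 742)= 7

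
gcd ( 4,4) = 4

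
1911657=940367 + 971290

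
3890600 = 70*55580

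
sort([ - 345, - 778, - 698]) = [  -  778, - 698,  -  345 ]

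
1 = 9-8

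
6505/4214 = 1 + 2291/4214 = 1.54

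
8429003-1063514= 7365489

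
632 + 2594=3226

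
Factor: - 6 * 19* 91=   -  10374=- 2^1*3^1 * 7^1*13^1*19^1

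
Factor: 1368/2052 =2/3 = 2^1  *3^( - 1 ) 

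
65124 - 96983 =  - 31859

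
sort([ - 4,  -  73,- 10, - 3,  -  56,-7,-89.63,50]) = [-89.63 , - 73, - 56, - 10,-7,-4,  -  3,  50]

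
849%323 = 203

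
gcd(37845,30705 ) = 15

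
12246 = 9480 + 2766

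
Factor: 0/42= 0 = 0^1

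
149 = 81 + 68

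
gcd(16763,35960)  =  1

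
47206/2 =23603 = 23603.00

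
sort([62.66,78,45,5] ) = [ 5,45,62.66, 78 ]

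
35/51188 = 35/51188 = 0.00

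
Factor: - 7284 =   -  2^2*3^1*607^1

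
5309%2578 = 153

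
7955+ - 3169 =4786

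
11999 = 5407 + 6592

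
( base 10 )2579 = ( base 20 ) 68J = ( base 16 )a13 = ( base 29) 31r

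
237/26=9 + 3/26  =  9.12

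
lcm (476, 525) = 35700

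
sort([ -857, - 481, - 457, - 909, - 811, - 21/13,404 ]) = [ - 909, - 857 , -811, - 481, - 457, - 21/13,  404]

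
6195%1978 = 261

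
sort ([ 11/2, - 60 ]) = [ - 60 , 11/2 ]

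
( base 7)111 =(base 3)2010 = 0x39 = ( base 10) 57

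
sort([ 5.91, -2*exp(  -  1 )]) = [ - 2*exp( - 1 ), 5.91 ] 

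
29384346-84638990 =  - 55254644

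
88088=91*968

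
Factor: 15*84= 2^2*3^2*5^1* 7^1 = 1260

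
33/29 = 1+ 4/29 = 1.14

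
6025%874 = 781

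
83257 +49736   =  132993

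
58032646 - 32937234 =25095412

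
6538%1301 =33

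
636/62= 10  +  8/31 = 10.26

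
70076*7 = 490532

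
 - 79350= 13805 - 93155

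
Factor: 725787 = 3^3* 26881^1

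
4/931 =4/931 = 0.00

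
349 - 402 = - 53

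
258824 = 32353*8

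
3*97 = 291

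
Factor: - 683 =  -683^1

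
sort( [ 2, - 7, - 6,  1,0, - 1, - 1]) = [  -  7, - 6,  -  1,  -  1, 0,  1,2] 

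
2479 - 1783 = 696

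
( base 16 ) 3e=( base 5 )222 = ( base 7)116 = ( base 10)62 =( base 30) 22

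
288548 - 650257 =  - 361709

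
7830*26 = 203580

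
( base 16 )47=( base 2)1000111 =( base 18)3h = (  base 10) 71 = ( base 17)43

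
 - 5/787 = - 1  +  782/787 = - 0.01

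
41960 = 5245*8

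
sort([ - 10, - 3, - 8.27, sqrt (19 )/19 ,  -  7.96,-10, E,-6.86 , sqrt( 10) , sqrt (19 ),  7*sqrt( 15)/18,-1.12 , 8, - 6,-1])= [-10, - 10, -8.27, - 7.96,-6.86,  -  6,-3, - 1.12, - 1,sqrt( 19) /19, 7*sqrt(15)/18,E, sqrt ( 10 ),sqrt( 19),  8 ]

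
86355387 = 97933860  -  11578473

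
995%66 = 5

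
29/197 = 29/197 = 0.15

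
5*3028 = 15140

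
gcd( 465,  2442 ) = 3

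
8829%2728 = 645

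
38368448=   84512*454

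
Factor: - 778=-2^1*389^1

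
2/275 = 2/275 = 0.01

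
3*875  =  2625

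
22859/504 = 45+179/504 =45.36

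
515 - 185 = 330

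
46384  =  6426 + 39958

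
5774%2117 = 1540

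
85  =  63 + 22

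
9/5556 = 3/1852 = 0.00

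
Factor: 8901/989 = 3^2 =9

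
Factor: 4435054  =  2^1*13^1*170579^1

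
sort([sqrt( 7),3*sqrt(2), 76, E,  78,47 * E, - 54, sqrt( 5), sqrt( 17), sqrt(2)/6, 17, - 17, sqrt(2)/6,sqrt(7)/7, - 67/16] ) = [- 54, - 17, - 67/16,sqrt ( 2 )/6,  sqrt( 2)/6, sqrt( 7) /7 , sqrt( 5) , sqrt(7 ), E , sqrt(17), 3*sqrt( 2 ) , 17,76,  78, 47*E]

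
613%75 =13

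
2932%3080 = 2932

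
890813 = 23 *38731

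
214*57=12198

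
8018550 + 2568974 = 10587524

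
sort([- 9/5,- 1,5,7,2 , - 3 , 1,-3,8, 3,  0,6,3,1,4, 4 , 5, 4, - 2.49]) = [ - 3, - 3,  -  2.49,-9/5 , - 1 , 0,1,1,2,3,3,4,4,4, 5, 5, 6,7, 8]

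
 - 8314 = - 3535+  - 4779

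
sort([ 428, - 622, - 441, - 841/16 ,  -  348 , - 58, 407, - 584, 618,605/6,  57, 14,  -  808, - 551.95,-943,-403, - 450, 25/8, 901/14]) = [ - 943, - 808,-622, - 584, - 551.95, - 450, - 441, - 403 , - 348, - 58, - 841/16, 25/8,14, 57,901/14,605/6, 407,428,618]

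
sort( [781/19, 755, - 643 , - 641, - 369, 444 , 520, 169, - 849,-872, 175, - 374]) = [ - 872,-849, - 643, - 641, - 374,  -  369, 781/19,169, 175,  444, 520, 755 ]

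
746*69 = 51474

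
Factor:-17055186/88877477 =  - 2^1*3^1*13^( - 1)*2842531^1 * 6836729^( - 1)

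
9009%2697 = 918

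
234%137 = 97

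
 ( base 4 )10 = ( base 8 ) 4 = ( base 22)4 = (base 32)4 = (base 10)4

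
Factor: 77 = 7^1 * 11^1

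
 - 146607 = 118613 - 265220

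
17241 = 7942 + 9299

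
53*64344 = 3410232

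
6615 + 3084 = 9699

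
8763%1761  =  1719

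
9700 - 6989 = 2711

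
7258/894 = 8 + 53/447 =8.12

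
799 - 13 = 786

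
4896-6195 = -1299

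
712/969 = 712/969 =0.73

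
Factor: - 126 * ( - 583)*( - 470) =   -  34525260 = - 2^2*3^2 * 5^1*7^1*11^1*47^1 * 53^1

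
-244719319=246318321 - 491037640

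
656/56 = 11 + 5/7 = 11.71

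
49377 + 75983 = 125360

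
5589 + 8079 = 13668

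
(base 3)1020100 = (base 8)1604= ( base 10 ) 900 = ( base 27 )169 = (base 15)400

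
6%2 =0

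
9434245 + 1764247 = 11198492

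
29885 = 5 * 5977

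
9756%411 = 303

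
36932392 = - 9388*( - 3934 )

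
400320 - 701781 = - 301461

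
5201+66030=71231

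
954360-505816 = 448544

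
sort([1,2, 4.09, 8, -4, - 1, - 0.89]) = [ - 4,  -  1, - 0.89, 1, 2, 4.09 , 8 ]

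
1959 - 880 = 1079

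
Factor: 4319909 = 11^1 *43^1*9133^1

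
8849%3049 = 2751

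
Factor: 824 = 2^3*103^1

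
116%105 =11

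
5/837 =5/837 = 0.01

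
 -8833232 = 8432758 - 17265990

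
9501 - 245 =9256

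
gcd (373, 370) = 1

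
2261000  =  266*8500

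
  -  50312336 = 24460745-74773081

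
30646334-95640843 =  - 64994509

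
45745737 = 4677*9781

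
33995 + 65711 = 99706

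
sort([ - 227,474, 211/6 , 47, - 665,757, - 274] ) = [ - 665,- 274,- 227,211/6, 47, 474,  757 ]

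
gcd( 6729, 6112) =1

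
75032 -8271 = 66761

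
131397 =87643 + 43754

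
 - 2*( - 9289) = 18578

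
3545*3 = 10635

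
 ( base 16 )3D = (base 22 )2H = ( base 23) 2F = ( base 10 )61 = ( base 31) 1u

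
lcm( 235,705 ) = 705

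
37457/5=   7491 + 2/5 = 7491.40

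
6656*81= 539136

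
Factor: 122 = 2^1*61^1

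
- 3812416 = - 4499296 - -686880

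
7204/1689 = 4+448/1689 = 4.27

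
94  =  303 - 209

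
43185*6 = 259110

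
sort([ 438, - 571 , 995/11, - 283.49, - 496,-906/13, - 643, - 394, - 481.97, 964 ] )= [ - 643, -571, - 496, - 481.97, - 394, - 283.49 , - 906/13,  995/11,  438,  964]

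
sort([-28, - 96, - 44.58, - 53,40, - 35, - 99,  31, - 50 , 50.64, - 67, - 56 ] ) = [ - 99 ,  -  96,- 67  , - 56, - 53,-50, - 44.58, - 35, - 28  ,  31,40 , 50.64]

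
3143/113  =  3143/113  =  27.81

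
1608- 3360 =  - 1752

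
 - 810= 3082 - 3892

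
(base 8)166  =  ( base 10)118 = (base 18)6A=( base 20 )5I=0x76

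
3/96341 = 3/96341 = 0.00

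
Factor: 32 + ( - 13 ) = 19 = 19^1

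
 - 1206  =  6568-7774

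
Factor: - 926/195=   -  2^1 * 3^(-1 )*5^( -1 ) * 13^ ( - 1)*463^1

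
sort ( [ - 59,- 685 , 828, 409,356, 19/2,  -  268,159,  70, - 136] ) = [ - 685,  -  268, - 136, - 59,19/2,70 , 159, 356 , 409,828 ] 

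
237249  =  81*2929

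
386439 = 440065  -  53626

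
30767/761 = 30767/761 = 40.43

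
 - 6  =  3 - 9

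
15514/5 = 3102 +4/5 = 3102.80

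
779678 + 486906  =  1266584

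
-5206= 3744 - 8950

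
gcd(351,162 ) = 27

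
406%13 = 3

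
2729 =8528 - 5799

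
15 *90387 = 1355805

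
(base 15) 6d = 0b1100111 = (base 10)103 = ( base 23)4B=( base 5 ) 403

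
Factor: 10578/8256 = 2^ ( - 5)*41^1 = 41/32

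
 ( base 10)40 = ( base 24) 1G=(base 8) 50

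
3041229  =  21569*141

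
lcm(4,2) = 4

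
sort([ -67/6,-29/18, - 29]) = [ - 29, - 67/6,- 29/18]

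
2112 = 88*24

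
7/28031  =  7/28031 = 0.00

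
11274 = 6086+5188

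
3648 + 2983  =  6631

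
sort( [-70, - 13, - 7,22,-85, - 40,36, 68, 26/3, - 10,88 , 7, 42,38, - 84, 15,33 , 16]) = [ - 85, - 84,-70,-40,  -  13, - 10, - 7, 7,26/3,  15, 16,22, 33,  36,38, 42,68,88 ] 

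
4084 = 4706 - 622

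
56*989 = 55384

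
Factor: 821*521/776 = 2^ ( - 3)*97^( - 1)*521^1*821^1 = 427741/776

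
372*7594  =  2824968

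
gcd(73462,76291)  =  23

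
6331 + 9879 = 16210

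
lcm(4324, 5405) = 21620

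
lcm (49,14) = 98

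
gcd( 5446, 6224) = 778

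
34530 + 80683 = 115213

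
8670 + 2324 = 10994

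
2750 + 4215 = 6965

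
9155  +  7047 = 16202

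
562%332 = 230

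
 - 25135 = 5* ( - 5027 ) 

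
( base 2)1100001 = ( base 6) 241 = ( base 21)4D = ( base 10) 97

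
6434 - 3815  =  2619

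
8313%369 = 195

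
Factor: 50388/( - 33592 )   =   - 2^( - 1)*3^1 =-3/2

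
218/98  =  109/49 =2.22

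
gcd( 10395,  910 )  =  35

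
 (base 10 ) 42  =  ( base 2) 101010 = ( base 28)1e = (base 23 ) 1J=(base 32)1A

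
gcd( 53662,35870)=2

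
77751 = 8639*9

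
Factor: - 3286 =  - 2^1*31^1*53^1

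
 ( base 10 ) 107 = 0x6b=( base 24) 4B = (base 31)3E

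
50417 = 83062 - 32645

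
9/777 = 3/259 =0.01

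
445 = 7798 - 7353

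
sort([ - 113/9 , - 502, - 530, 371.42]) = [ - 530, - 502, - 113/9, 371.42]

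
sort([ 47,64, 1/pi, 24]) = [ 1/pi, 24,47, 64] 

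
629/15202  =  629/15202 = 0.04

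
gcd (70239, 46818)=3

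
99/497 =99/497 = 0.20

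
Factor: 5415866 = 2^1*29^1 * 93377^1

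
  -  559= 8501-9060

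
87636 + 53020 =140656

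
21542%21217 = 325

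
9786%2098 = 1394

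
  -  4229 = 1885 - 6114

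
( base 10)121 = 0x79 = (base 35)3G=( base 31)3S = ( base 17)72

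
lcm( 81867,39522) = 1146138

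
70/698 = 35/349 = 0.10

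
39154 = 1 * 39154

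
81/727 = 81/727 = 0.11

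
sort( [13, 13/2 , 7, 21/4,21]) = [ 21/4,13/2, 7, 13, 21 ] 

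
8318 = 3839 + 4479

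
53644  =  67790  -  14146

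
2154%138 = 84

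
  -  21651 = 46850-68501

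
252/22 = 126/11 = 11.45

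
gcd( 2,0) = 2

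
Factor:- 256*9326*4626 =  - 11044371456 =- 2^10 * 3^2 * 257^1 * 4663^1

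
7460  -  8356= - 896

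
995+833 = 1828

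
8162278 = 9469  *862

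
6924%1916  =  1176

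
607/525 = 1 + 82/525 = 1.16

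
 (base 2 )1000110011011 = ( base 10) 4507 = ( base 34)3UJ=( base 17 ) FA2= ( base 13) 2089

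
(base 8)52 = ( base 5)132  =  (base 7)60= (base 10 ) 42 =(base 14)30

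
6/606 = 1/101 = 0.01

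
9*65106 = 585954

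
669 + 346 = 1015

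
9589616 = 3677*2608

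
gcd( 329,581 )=7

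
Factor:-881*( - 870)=766470 = 2^1 * 3^1*5^1 * 29^1*881^1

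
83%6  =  5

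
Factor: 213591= 3^1*7^2 * 1453^1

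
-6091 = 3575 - 9666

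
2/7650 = 1/3825 = 0.00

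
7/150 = 7/150 = 0.05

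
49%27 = 22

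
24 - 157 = - 133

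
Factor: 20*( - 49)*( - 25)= 2^2*5^3*7^2 = 24500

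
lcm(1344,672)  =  1344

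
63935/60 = 1065+ 7/12 = 1065.58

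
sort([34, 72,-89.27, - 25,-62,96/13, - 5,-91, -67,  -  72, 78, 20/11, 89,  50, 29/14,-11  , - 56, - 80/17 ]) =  [ - 91, - 89.27, - 72,-67, - 62 ,-56, - 25, - 11, - 5,- 80/17, 20/11,29/14,96/13, 34, 50,72, 78,  89 ]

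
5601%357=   246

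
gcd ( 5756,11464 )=4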